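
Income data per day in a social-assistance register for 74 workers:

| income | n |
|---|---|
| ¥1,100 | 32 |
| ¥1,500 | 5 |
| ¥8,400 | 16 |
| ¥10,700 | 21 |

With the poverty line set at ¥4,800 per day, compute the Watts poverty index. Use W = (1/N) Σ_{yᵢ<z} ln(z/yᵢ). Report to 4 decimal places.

0.7157

Below the line: 32×¥1,100, 5×¥1,500 (q = 37 of N = 74).
ln(z/y) terms: ln(4800/1100) = 1.4733 (×32); ln(4800/1500) = 1.1632 (×5).
W = 52.961538 / 74 = 0.7157.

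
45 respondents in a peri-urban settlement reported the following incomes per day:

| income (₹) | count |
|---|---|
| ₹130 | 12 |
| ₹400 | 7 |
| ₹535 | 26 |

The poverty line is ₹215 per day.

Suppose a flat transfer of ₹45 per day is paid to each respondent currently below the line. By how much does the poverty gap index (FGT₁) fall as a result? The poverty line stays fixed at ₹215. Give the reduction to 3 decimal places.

0.056

Before: below the line — 12×₹130; poverty gap index (FGT₁) = 0.10543.
After the ₹45 transfer: below the line — 12×₹175; poverty gap index (FGT₁) = 0.04961.
Reduction = 0.10543 − 0.04961 = 0.056.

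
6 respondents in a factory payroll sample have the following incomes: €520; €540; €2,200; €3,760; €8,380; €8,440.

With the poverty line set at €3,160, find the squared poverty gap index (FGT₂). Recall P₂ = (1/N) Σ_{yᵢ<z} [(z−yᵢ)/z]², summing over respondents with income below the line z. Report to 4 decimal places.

0.2463

Poor units: €520, €540, €2,200 (q = 3 of N = 6).
Shortfall ratios: (3160−520)/3160 = 0.8354; (3160−540)/3160 = 0.8291; (3160−2200)/3160 = 0.3038.
Squared: 0.6980; 0.6874; 0.0923.
Sum = 1.477688; P₂ = 1.477688 / 6 = 0.2463.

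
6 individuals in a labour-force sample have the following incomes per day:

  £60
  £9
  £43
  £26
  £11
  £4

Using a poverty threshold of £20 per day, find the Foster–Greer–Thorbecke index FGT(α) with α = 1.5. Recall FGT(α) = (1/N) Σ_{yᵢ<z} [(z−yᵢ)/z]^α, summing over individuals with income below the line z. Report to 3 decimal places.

Incomes under z: £4, £9, £11 (q = 3 of N = 6).
Normalized shortfalls: (20−4)/20 = 0.8000; (20−9)/20 = 0.5500; (20−11)/20 = 0.4500.
Raised to α = 1.5: 0.71554; 0.40789; 0.30187.
Sum = 1.425302; FGT(1.5) = 1.425302 / 6 = 0.238.

0.238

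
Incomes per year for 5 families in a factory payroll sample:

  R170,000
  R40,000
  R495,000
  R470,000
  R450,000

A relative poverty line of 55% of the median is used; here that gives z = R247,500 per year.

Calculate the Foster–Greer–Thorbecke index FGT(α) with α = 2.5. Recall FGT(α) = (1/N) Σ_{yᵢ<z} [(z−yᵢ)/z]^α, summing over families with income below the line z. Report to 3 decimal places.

Incomes under z: R40,000, R170,000 (q = 2 of N = 5).
Shortfall ratios: (247500−40000)/247500 = 0.8384; (247500−170000)/247500 = 0.3131.
Raised to α = 2.5: 0.64359; 0.05487.
Sum = 0.698455; FGT(2.5) = 0.698455 / 5 = 0.140.

0.140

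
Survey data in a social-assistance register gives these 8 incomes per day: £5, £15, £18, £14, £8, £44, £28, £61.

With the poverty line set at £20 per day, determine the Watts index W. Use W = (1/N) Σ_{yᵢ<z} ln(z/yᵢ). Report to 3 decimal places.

Poor units: £5, £8, £14, £15, £18 (q = 5 of N = 8).
Log gaps: ln(20/5) = 1.3863; ln(20/8) = 0.9163; ln(20/14) = 0.3567; ln(20/15) = 0.2877; ln(20/18) = 0.1054.
W = 3.052303 / 8 = 0.382.

0.382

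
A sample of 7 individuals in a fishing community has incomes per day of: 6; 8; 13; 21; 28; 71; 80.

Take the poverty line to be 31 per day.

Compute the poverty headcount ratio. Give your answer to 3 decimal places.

0.714

5 of the 7 individuals have income below 31.
H = 5/7 = 0.714.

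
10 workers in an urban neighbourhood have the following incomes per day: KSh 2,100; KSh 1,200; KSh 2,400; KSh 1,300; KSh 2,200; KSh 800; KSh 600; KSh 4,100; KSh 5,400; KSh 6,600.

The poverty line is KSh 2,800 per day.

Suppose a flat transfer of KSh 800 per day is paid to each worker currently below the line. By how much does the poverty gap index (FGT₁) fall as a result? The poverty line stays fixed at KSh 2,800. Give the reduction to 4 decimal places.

0.1750

Before: below the line — KSh 600, KSh 800, KSh 1,200, KSh 1,300, KSh 2,100, KSh 2,200, KSh 2,400; poverty gap index (FGT₁) = 0.321429.
After the KSh 800 transfer: below the line — KSh 1,400, KSh 1,600, KSh 2,000, KSh 2,100; poverty gap index (FGT₁) = 0.146429.
Reduction = 0.321429 − 0.146429 = 0.1750.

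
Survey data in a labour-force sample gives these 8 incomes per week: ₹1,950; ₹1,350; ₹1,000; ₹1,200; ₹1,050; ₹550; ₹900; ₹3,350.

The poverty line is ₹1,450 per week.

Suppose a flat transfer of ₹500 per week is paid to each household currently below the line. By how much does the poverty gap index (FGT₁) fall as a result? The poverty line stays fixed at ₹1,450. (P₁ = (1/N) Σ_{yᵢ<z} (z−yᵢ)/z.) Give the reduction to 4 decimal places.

0.1897

Before: below the line — ₹550, ₹900, ₹1,000, ₹1,050, ₹1,200, ₹1,350; poverty gap index (FGT₁) = 0.228448.
After the ₹500 transfer: below the line — ₹1,050, ₹1,400; poverty gap index (FGT₁) = 0.038793.
Reduction = 0.228448 − 0.038793 = 0.1897.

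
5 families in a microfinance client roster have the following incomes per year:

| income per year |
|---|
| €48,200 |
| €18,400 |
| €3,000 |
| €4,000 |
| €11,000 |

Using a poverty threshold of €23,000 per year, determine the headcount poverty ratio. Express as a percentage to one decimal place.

4 of the 5 families have income below €23,000.
H = 4/5 = 80.0%.

80.0%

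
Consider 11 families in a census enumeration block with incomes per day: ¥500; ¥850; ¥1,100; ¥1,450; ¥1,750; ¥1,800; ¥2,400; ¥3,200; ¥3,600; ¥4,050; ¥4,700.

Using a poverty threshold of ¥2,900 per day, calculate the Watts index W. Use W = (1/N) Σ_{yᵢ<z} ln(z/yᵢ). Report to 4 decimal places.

Below the line: ¥500, ¥850, ¥1,100, ¥1,450, ¥1,750, ¥1,800, ¥2,400 (q = 7 of N = 11).
Log gaps: ln(2900/500) = 1.7579; ln(2900/850) = 1.2272; ln(2900/1100) = 0.9694; ln(2900/1450) = 0.6931; ln(2900/1750) = 0.5051; ln(2900/1800) = 0.4769; ln(2900/2400) = 0.1892.
W = 5.818896 / 11 = 0.5290.

0.5290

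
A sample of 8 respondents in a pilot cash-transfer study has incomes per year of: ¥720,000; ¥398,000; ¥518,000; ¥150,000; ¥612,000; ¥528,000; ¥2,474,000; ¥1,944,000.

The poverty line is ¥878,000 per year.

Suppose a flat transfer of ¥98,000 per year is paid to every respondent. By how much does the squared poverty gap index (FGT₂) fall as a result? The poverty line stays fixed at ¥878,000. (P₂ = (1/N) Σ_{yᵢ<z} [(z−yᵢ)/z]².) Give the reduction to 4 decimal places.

Before: below the line — ¥150,000, ¥398,000, ¥518,000, ¥528,000, ¥612,000, ¥720,000; squared poverty gap index (FGT₂) = 0.179697.
After the ¥98,000 transfer: below the line — ¥248,000, ¥496,000, ¥616,000, ¥626,000, ¥710,000, ¥818,000; squared poverty gap index (FGT₂) = 0.114608.
Reduction = 0.179697 − 0.114608 = 0.0651.

0.0651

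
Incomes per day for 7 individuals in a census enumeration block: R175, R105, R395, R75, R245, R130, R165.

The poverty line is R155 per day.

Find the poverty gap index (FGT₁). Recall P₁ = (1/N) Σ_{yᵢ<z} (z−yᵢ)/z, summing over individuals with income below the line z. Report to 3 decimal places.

0.143

Poor units: R75, R105, R130 (q = 3 of N = 7).
Gap ratios (z−y)/z: (155−75)/155 = 0.5161; (155−105)/155 = 0.3226; (155−130)/155 = 0.1613.
Σ = 1.000000. Dividing by the full population N = 7 gives P₁ = 0.143.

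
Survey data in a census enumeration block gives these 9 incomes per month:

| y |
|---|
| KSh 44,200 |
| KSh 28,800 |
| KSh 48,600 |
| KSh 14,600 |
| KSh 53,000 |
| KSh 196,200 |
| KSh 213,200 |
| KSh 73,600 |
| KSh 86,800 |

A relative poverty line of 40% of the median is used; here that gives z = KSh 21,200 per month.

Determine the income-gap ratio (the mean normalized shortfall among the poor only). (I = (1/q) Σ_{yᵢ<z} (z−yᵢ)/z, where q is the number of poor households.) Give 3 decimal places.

0.311

Incomes under z: KSh 14,600 (q = 1 of N = 9).
Relative gaps: 0.3113; sum = 0.311321.
The income-gap ratio divides by q (the poor only): 0.311321 / 1 = 0.311.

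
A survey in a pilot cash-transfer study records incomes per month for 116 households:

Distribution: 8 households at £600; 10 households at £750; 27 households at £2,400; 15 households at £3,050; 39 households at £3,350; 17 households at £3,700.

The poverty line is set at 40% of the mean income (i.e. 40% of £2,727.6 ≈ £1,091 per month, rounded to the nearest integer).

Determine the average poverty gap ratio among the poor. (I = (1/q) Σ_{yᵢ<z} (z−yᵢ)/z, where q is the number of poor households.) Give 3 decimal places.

Poor units: 8×£600, 10×£750 (q = 18 of N = 116).
Relative gaps: 0.4500 (×8), 0.3126 (×10); sum = 6.725940.
The income-gap ratio divides by q (the poor only): 6.725940 / 18 = 0.374.

0.374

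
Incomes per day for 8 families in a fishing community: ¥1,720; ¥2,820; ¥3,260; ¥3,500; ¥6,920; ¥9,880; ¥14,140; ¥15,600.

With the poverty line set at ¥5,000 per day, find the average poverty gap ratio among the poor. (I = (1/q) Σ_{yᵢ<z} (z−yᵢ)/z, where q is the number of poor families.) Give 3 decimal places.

0.435

Poor units: ¥1,720, ¥2,820, ¥3,260, ¥3,500 (q = 4 of N = 8).
Shortfall ratios (z−y)/z: 0.6560, 0.4360, 0.3480, 0.3000; sum = 1.740000.
I averages over the q = 4 poor units only: 1.740000 / 4 = 0.435.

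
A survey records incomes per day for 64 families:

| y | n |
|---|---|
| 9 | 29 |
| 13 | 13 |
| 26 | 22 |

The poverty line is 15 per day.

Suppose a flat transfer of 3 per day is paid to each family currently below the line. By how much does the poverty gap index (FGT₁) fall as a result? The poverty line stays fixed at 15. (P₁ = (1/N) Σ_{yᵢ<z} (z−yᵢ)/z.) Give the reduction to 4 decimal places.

0.1177

Before: below the line — 29×9, 13×13; poverty gap index (FGT₁) = 0.208333.
After the 3 transfer: below the line — 29×12; poverty gap index (FGT₁) = 0.090625.
Reduction = 0.208333 − 0.090625 = 0.1177.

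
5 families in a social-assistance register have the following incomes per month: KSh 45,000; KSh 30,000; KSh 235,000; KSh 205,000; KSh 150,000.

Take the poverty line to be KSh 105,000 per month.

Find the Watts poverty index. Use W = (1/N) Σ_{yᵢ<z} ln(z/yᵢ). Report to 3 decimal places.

Incomes under z: KSh 30,000, KSh 45,000 (q = 2 of N = 5).
Log shortfalls: ln(105000/30000) = 1.2528; ln(105000/45000) = 0.8473.
W = 2.100061 / 5 = 0.420.

0.420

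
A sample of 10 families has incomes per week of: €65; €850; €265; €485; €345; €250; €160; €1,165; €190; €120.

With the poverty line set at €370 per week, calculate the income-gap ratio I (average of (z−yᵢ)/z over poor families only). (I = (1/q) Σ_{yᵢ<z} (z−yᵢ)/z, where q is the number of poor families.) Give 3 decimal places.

0.461

Below the line: €65, €120, €160, €190, €250, €265, €345 (q = 7 of N = 10).
Relative gaps: 0.8243, 0.6757, 0.5676, 0.4865, 0.3243, 0.2838, 0.0676; sum = 3.229730.
The income-gap ratio divides by q (the poor only): 3.229730 / 7 = 0.461.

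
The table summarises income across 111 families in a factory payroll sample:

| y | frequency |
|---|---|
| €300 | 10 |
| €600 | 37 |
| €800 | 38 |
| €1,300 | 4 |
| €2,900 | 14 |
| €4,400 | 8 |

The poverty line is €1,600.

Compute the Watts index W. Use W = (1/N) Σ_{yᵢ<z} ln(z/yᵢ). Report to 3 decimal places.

Below the line: 10×€300, 37×€600, 38×€800, 4×€1,300 (q = 89 of N = 111).
Log gaps: ln(1600/300) = 1.6740 (×10); ln(1600/600) = 0.9808 (×37); ln(1600/800) = 0.6931 (×38); ln(1600/1300) = 0.2076 (×4).
W = 80.200597 / 111 = 0.723.

0.723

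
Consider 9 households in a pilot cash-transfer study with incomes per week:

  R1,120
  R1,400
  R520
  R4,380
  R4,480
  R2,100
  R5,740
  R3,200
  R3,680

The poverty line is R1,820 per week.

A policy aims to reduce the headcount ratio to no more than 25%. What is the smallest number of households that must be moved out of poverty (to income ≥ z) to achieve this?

1

3 of the 9 households are poor, so H = 3/9 = 0.333.
A headcount ratio of at most 25% allows at most ⌊0.25 × 9⌋ = 2 poor households.
So at least 3 − 2 = 1 must be lifted.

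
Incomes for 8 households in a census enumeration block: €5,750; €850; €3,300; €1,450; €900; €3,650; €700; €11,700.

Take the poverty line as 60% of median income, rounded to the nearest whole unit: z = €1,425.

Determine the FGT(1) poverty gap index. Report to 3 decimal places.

0.160

Incomes under z: €700, €850, €900 (q = 3 of N = 8).
Relative gaps: (1425−700)/1425 = 0.5088; (1425−850)/1425 = 0.4035; (1425−900)/1425 = 0.3684.
Sum of shortfalls = 1.280702; P₁ averages over all N: 1.280702 / 8 = 0.160.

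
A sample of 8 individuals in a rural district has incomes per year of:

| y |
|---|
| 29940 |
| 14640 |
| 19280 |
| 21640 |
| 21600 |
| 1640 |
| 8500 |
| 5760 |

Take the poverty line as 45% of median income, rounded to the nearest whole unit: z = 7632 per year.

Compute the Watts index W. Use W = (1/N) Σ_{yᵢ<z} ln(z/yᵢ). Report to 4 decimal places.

0.2274

Below z: 1640, 5760 (q = 2 of N = 8).
Log shortfalls: ln(7632/1640) = 1.5377; ln(7632/5760) = 0.2814.
W = 1.819066 / 8 = 0.2274.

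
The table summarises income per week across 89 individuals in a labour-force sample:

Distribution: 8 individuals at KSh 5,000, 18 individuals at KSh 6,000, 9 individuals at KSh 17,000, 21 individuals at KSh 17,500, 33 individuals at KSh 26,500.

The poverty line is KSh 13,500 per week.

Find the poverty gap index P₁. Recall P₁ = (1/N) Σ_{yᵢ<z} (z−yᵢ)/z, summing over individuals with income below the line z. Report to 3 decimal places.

Below the line: 8×KSh 5,000, 18×KSh 6,000 (q = 26 of N = 89).
Gap ratios (z−y)/z: (13500−5000)/13500 = 0.6296 (×8); (13500−6000)/13500 = 0.5556 (×18).
Sum of shortfalls = 15.037037; P₁ averages over all N: 15.037037 / 89 = 0.169.

0.169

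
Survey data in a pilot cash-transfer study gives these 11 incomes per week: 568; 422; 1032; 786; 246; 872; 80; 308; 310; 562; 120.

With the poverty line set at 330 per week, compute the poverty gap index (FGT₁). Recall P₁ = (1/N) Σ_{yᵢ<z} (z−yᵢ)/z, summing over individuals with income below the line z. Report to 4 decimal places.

0.1614

Below the line: 80, 120, 246, 308, 310 (q = 5 of N = 11).
Normalized shortfalls: (330−80)/330 = 0.7576; (330−120)/330 = 0.6364; (330−246)/330 = 0.2545; (330−308)/330 = 0.0667; (330−310)/330 = 0.0606.
Sum of shortfalls = 1.775758; P₁ averages over all N: 1.775758 / 11 = 0.1614.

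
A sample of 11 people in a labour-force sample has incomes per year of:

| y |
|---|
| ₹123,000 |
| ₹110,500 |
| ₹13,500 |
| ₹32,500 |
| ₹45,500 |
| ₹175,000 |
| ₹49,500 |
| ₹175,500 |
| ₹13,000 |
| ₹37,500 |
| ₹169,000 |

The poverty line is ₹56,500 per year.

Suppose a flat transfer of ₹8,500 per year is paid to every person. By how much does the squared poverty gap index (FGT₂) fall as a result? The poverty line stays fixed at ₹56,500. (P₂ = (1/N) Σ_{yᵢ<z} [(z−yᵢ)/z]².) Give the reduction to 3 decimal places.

0.059

Before: below the line — ₹13,000, ₹13,500, ₹32,500, ₹37,500, ₹45,500, ₹49,500; squared poverty gap index (FGT₂) = 0.13807.
After the ₹8,500 transfer: below the line — ₹21,500, ₹22,000, ₹41,000, ₹46,000, ₹54,000; squared poverty gap index (FGT₂) = 0.07894.
Reduction = 0.13807 − 0.07894 = 0.059.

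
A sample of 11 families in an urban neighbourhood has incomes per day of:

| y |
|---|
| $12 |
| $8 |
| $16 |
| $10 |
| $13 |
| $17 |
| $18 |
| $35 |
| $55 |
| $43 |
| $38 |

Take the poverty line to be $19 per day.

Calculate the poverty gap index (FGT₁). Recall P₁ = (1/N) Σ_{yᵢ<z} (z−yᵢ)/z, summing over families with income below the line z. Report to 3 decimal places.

0.187

Below the line: $8, $10, $12, $13, $16, $17, $18 (q = 7 of N = 11).
Relative gaps: (19−8)/19 = 0.5789; (19−10)/19 = 0.4737; (19−12)/19 = 0.3684; (19−13)/19 = 0.3158; (19−16)/19 = 0.1579; (19−17)/19 = 0.1053; (19−18)/19 = 0.0526.
Sum of shortfalls = 2.052632; P₁ averages over all N: 2.052632 / 11 = 0.187.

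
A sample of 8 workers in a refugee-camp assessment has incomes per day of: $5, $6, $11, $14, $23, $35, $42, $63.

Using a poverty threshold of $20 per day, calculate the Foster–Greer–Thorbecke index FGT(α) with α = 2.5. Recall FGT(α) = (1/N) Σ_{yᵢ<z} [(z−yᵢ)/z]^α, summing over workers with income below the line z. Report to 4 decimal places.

Below z: $5, $6, $11, $14 (q = 4 of N = 8).
Shortfall ratios: (20−5)/20 = 0.7500; (20−6)/20 = 0.7000; (20−11)/20 = 0.4500; (20−14)/20 = 0.3000.
Raised to α = 2.5: 0.48714; 0.40996; 0.13584; 0.04930.
Sum = 1.082239; FGT(2.5) = 1.082239 / 8 = 0.1353.

0.1353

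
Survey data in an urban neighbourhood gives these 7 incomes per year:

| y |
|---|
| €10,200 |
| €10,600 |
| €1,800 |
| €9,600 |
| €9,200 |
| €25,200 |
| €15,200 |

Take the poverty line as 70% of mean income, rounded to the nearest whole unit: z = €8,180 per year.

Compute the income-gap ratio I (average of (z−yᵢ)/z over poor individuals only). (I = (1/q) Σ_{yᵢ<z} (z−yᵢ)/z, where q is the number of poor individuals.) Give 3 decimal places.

0.780

Poor units: €1,800 (q = 1 of N = 7).
Relative gaps: 0.7800; sum = 0.779951.
I averages over the q = 1 poor units only: 0.779951 / 1 = 0.780.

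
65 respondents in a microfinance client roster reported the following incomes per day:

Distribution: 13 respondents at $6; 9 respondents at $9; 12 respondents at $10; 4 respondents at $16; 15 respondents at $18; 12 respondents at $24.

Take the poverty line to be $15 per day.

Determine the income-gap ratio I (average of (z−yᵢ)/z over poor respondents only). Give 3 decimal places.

Incomes under z: 13×$6, 9×$9, 12×$10 (q = 34 of N = 65).
Shortfall ratios (z−y)/z: 0.6000 (×13), 0.4000 (×9), 0.3333 (×12); sum = 15.400000.
I averages over the q = 34 poor units only: 15.400000 / 34 = 0.453.

0.453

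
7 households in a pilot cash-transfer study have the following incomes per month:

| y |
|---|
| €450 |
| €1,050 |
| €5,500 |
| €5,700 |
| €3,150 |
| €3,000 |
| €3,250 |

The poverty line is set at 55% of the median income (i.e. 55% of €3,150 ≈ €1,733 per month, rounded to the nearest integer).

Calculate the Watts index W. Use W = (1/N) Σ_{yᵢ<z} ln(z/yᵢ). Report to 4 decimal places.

0.2642

Below the line: €450, €1,050 (q = 2 of N = 7).
Log shortfalls: ln(1733/450) = 1.3484; ln(1733/1050) = 0.5011.
W = 1.849426 / 7 = 0.2642.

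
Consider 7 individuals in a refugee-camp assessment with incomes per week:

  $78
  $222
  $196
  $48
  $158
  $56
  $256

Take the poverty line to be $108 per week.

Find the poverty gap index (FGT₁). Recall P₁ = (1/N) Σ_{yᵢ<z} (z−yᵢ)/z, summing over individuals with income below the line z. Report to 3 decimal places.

0.188

Incomes under z: $48, $56, $78 (q = 3 of N = 7).
Relative gaps: (108−48)/108 = 0.5556; (108−56)/108 = 0.4815; (108−78)/108 = 0.2778.
Σ = 1.314815. Dividing by the full population N = 7 gives P₁ = 0.188.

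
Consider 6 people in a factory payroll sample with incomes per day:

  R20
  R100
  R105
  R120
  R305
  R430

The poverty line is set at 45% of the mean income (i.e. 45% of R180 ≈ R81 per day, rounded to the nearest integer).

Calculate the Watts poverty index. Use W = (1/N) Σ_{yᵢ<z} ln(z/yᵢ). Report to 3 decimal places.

Incomes under z: R20 (q = 1 of N = 6).
Log gaps: ln(81/20) = 1.3987.
W = 1.398717 / 6 = 0.233.

0.233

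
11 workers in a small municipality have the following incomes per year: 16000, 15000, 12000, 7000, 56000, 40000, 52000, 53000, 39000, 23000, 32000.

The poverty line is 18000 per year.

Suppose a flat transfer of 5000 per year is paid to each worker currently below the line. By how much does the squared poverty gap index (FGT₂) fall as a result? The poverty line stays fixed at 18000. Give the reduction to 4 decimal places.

0.0373

Before: below the line — 7000, 12000, 15000, 16000; squared poverty gap index (FGT₂) = 0.047699.
After the 5000 transfer: below the line — 12000, 17000; squared poverty gap index (FGT₂) = 0.010382.
Reduction = 0.047699 − 0.010382 = 0.0373.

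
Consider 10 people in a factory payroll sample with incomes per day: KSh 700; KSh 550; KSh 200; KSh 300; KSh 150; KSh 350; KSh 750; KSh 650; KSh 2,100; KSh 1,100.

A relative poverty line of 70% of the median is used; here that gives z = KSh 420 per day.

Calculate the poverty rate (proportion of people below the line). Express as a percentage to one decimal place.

4 of the 10 people have income below KSh 420.
H = 4/10 = 40.0%.

40.0%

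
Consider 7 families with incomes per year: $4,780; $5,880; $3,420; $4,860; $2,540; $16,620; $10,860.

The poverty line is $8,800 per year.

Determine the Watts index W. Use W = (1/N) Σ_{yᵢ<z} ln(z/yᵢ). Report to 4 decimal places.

Poor units: $2,540, $3,420, $4,780, $4,860, $5,880 (q = 5 of N = 7).
ln(z/y) terms: ln(8800/2540) = 1.2426; ln(8800/3420) = 0.9451; ln(8800/4780) = 0.6103; ln(8800/4860) = 0.5937; ln(8800/5880) = 0.4032.
W = 3.794918 / 7 = 0.5421.

0.5421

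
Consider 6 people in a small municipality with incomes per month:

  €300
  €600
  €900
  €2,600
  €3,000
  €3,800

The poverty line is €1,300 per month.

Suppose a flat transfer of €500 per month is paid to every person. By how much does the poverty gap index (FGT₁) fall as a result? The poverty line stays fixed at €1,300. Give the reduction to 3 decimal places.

Before: below the line — €300, €600, €900; poverty gap index (FGT₁) = 0.26923.
After the €500 transfer: below the line — €800, €1,100; poverty gap index (FGT₁) = 0.08974.
Reduction = 0.26923 − 0.08974 = 0.179.

0.179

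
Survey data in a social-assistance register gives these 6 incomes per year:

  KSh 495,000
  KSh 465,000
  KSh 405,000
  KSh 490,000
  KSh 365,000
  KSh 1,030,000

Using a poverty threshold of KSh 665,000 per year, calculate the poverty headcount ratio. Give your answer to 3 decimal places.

0.833

5 of the 6 families have income below KSh 665,000.
H = 5/6 = 0.833.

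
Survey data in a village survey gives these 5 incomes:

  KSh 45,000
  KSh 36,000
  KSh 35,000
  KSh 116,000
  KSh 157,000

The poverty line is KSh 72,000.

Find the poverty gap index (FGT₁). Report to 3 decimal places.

0.278

Below z: KSh 35,000, KSh 36,000, KSh 45,000 (q = 3 of N = 5).
Gap ratios (z−y)/z: (72000−35000)/72000 = 0.5139; (72000−36000)/72000 = 0.5000; (72000−45000)/72000 = 0.3750.
Σ = 1.388889. Dividing by the full population N = 5 gives P₁ = 0.278.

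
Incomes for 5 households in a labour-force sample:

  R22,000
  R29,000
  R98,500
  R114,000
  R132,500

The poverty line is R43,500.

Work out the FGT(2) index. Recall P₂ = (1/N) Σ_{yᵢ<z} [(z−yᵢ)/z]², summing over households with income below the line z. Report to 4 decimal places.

0.0711

Below z: R22,000, R29,000 (q = 2 of N = 5).
Relative gaps: (43500−22000)/43500 = 0.4943; (43500−29000)/43500 = 0.3333.
Squared: 0.2443; 0.1111.
Sum = 0.355397; P₂ = 0.355397 / 5 = 0.0711.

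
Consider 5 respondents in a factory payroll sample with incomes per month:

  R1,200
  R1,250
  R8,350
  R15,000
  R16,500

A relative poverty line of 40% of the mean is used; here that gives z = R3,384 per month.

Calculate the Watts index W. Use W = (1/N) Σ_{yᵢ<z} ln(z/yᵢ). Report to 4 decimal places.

Poor units: R1,200, R1,250 (q = 2 of N = 5).
ln(z/y) terms: ln(3384/1200) = 1.0367; ln(3384/1250) = 0.9959.
W = 2.032652 / 5 = 0.4065.

0.4065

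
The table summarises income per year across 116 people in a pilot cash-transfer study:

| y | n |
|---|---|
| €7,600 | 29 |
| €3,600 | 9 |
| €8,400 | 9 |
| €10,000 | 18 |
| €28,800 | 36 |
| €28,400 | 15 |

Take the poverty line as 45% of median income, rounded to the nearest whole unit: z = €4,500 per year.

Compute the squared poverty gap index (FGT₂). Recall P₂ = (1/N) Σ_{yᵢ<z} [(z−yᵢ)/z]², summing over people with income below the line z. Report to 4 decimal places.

Poor units: 9×€3,600 (q = 9 of N = 116).
Normalized shortfalls: (4500−3600)/4500 = 0.2000 (×9).
Squared: 0.0400 (×9).
Sum = 0.360000; P₂ = 0.360000 / 116 = 0.0031.

0.0031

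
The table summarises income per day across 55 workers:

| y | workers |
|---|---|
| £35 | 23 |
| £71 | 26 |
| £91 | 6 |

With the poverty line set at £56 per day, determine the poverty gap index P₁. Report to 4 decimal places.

0.1568

Poor units: 23×£35 (q = 23 of N = 55).
Shortfall ratios: (56−35)/56 = 0.3750 (×23).
Σ = 8.625000. Dividing by the full population N = 55 gives P₁ = 0.1568.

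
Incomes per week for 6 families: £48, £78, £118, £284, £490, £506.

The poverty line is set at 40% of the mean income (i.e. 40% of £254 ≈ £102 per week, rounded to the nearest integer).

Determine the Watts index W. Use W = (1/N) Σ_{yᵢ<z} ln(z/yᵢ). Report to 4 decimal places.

0.1703

Below z: £48, £78 (q = 2 of N = 6).
ln(z/y) terms: ln(102/48) = 0.7538; ln(102/78) = 0.2683.
W = 1.022036 / 6 = 0.1703.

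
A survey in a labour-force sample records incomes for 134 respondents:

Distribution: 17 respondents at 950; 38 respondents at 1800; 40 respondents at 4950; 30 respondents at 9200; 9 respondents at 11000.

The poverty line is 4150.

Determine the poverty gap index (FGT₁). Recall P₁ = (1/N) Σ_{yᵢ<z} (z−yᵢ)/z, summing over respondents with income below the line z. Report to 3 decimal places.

0.258

Below z: 17×950, 38×1800 (q = 55 of N = 134).
Relative gaps: (4150−950)/4150 = 0.7711 (×17); (4150−1800)/4150 = 0.5663 (×38).
Sum of shortfalls = 34.626506; P₁ averages over all N: 34.626506 / 134 = 0.258.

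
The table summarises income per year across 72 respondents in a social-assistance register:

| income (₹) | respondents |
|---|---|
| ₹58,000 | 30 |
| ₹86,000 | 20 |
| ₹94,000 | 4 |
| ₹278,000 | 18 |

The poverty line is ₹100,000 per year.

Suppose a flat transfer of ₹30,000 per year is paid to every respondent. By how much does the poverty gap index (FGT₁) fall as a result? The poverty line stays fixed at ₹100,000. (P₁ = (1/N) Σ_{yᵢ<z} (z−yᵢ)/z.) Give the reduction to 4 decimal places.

Before: below the line — 30×₹58,000, 20×₹86,000, 4×₹94,000; poverty gap index (FGT₁) = 0.217222.
After the ₹30,000 transfer: below the line — 30×₹88,000; poverty gap index (FGT₁) = 0.050000.
Reduction = 0.217222 − 0.050000 = 0.1672.

0.1672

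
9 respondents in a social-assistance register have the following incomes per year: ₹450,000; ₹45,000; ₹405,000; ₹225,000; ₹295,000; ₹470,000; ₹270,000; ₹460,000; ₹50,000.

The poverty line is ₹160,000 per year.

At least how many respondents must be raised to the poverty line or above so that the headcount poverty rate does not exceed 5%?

2

Currently q = 2 of N = 9 are below the line (H = 0.222).
A headcount ratio of at most 5% allows at most ⌊0.05 × 9⌋ = 0 poor respondents.
So at least 2 − 0 = 2 must be lifted.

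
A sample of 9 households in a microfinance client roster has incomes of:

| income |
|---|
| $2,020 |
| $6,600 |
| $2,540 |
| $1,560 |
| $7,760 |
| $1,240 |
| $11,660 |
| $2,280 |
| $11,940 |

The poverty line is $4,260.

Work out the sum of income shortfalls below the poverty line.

$11,660

Below z: $1,240, $1,560, $2,020, $2,280, $2,540 (q = 5 of N = 9).
Individual gaps: 4260−1240 = 3020; 4260−1560 = 2700; 4260−2020 = 2240; 4260−2280 = 1980; 4260−2540 = 1720.
Aggregate gap = $11,660.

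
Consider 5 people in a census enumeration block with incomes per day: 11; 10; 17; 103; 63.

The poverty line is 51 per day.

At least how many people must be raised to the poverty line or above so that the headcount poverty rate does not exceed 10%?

Currently q = 3 of N = 5 are below the line (H = 0.600).
A headcount ratio of at most 10% allows at most ⌊0.10 × 5⌋ = 0 poor people.
So at least 3 − 0 = 3 must be lifted.

3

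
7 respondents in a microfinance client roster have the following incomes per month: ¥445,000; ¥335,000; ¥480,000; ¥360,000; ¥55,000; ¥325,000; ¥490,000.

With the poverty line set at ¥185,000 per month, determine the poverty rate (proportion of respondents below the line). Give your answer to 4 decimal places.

0.1429

1 of the 7 respondents have income below ¥185,000.
H = 1/7 = 0.1429.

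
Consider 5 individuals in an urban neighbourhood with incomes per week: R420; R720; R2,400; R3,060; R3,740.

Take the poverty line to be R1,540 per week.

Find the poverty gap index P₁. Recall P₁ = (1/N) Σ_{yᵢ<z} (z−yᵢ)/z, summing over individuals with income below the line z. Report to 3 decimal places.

Below the line: R420, R720 (q = 2 of N = 5).
Normalized shortfalls: (1540−420)/1540 = 0.7273; (1540−720)/1540 = 0.5325.
Σ = 1.259740. Dividing by the full population N = 5 gives P₁ = 0.252.

0.252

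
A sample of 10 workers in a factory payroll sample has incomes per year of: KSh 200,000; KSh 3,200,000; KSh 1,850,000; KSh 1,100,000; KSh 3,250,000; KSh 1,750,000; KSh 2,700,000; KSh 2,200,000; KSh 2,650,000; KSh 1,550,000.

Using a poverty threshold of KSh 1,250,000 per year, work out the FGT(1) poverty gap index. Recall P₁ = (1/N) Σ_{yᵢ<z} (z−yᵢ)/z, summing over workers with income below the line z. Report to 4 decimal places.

0.0960

Below the line: KSh 200,000, KSh 1,100,000 (q = 2 of N = 10).
Relative gaps: (1250000−200000)/1250000 = 0.8400; (1250000−1100000)/1250000 = 0.1200.
Sum of shortfalls = 0.960000; P₁ averages over all N: 0.960000 / 10 = 0.0960.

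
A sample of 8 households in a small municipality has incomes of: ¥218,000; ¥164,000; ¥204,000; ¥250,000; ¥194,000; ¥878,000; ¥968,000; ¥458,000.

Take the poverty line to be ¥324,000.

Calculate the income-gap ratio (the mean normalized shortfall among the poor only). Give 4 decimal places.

0.3642

Poor units: ¥164,000, ¥194,000, ¥204,000, ¥218,000, ¥250,000 (q = 5 of N = 8).
Relative gaps: 0.4938, 0.4012, 0.3704, 0.3272, 0.2284; sum = 1.820988.
The income-gap ratio divides by q (the poor only): 1.820988 / 5 = 0.3642.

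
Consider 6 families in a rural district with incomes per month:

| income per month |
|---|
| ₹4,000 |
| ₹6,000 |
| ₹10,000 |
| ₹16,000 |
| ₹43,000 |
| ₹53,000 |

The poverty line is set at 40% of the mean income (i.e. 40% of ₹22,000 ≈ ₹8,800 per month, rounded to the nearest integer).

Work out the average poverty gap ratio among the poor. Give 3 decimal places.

0.432

Incomes under z: ₹4,000, ₹6,000 (q = 2 of N = 6).
Relative gaps: 0.5455, 0.3182; sum = 0.863636.
I averages over the q = 2 poor units only: 0.863636 / 2 = 0.432.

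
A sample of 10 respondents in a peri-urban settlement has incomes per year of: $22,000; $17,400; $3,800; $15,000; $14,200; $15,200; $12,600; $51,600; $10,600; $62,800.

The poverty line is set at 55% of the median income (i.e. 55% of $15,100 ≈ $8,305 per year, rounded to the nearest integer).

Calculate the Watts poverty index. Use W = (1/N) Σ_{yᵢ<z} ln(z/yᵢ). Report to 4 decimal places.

0.0782

Below z: $3,800 (q = 1 of N = 10).
ln(z/y) terms: ln(8305/3800) = 0.7819.
W = 0.781857 / 10 = 0.0782.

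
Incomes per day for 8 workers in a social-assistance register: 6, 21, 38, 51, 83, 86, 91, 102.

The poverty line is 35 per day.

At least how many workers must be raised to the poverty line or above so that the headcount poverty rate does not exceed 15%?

2 of the 8 workers are poor, so H = 2/8 = 0.250.
A headcount ratio of at most 15% allows at most ⌊0.15 × 8⌋ = 1 poor workers.
So at least 2 − 1 = 1 must be lifted.

1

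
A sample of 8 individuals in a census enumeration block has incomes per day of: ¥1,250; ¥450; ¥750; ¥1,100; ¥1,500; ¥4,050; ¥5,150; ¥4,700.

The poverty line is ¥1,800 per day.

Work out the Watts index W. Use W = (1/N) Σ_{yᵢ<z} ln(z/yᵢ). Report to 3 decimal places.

Poor units: ¥450, ¥750, ¥1,100, ¥1,250, ¥1,500 (q = 5 of N = 8).
Log shortfalls: ln(1800/450) = 1.3863; ln(1800/750) = 0.8755; ln(1800/1100) = 0.4925; ln(1800/1250) = 0.3646; ln(1800/1500) = 0.1823.
W = 3.301204 / 8 = 0.413.

0.413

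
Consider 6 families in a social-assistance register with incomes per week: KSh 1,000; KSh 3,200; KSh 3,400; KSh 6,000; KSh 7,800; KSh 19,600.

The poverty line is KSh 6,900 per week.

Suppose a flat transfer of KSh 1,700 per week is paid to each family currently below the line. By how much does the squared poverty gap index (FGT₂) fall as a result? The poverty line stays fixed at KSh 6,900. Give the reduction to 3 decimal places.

Before: below the line — KSh 1,000, KSh 3,200, KSh 3,400, KSh 6,000; squared poverty gap index (FGT₂) = 0.21550.
After the KSh 1,700 transfer: below the line — KSh 2,700, KSh 4,900, KSh 5,100; squared poverty gap index (FGT₂) = 0.08710.
Reduction = 0.21550 − 0.08710 = 0.128.

0.128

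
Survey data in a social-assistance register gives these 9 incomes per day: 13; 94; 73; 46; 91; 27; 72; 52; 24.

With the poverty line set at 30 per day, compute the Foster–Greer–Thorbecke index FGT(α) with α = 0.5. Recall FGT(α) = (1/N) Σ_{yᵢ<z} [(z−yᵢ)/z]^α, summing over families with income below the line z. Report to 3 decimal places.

Below z: 13, 24, 27 (q = 3 of N = 9).
Gap ratios (z−y)/z: (30−13)/30 = 0.5667; (30−24)/30 = 0.2000; (30−27)/30 = 0.1000.
Raised to α = 0.5: 0.75277; 0.44721; 0.31623.
Sum = 1.516214; FGT(0.5) = 1.516214 / 9 = 0.168.

0.168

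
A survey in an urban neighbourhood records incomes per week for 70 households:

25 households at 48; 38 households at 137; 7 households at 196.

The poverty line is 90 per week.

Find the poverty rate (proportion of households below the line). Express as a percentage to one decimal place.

35.7%

25 of the 70 households have income below 90.
H = 25/70 = 35.7%.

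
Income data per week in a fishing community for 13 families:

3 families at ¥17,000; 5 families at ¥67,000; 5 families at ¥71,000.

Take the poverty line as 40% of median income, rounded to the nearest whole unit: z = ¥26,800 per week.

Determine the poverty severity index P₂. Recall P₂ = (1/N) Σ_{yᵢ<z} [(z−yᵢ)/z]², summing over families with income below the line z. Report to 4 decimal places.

0.0309

Incomes under z: 3×¥17,000 (q = 3 of N = 13).
Shortfall ratios: (26800−17000)/26800 = 0.3657 (×3).
Squared: 0.1337 (×3).
Sum = 0.401147; P₂ = 0.401147 / 13 = 0.0309.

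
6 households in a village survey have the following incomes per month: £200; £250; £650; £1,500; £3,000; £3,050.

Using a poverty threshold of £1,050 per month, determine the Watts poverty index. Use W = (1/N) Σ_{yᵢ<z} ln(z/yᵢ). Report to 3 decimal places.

Below the line: £200, £250, £650 (q = 3 of N = 6).
Log gaps: ln(1050/200) = 1.6582; ln(1050/250) = 1.4351; ln(1050/650) = 0.4796.
W = 3.572886 / 6 = 0.595.

0.595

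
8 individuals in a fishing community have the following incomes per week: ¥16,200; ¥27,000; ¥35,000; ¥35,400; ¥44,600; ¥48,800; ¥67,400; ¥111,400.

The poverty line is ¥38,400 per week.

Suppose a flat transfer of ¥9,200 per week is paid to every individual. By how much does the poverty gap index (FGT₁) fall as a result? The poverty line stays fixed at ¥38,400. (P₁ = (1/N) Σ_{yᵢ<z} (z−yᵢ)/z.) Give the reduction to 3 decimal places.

0.081

Before: below the line — ¥16,200, ¥27,000, ¥35,000, ¥35,400; poverty gap index (FGT₁) = 0.13021.
After the ¥9,200 transfer: below the line — ¥25,400, ¥36,200; poverty gap index (FGT₁) = 0.04948.
Reduction = 0.13021 − 0.04948 = 0.081.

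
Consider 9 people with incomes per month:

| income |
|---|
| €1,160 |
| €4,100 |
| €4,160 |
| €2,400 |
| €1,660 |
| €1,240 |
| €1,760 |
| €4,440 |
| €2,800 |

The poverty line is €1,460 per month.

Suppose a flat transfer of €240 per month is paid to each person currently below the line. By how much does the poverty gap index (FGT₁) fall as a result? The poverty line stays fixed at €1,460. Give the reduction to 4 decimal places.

0.0350

Before: below the line — €1,160, €1,240; poverty gap index (FGT₁) = 0.039574.
After the €240 transfer: below the line — €1,400; poverty gap index (FGT₁) = 0.004566.
Reduction = 0.039574 − 0.004566 = 0.0350.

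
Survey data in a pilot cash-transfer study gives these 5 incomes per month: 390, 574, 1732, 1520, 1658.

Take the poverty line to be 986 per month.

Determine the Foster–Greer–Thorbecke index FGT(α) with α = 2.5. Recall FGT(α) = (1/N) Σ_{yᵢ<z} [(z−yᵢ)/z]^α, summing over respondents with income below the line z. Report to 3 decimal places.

Incomes under z: 390, 574 (q = 2 of N = 5).
Normalized shortfalls: (986−390)/986 = 0.6045; (986−574)/986 = 0.4178.
Raised to α = 2.5: 0.28407; 0.11286.
Sum = 0.396931; FGT(2.5) = 0.396931 / 5 = 0.079.

0.079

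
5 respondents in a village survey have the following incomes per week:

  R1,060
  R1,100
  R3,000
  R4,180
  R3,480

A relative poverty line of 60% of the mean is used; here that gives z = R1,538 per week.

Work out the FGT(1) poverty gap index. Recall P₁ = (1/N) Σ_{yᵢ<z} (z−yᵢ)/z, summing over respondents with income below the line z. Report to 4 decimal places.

0.1191

Below the line: R1,060, R1,100 (q = 2 of N = 5).
Gap ratios (z−y)/z: (1538−1060)/1538 = 0.3108; (1538−1100)/1538 = 0.2848.
Σ = 0.595579. Dividing by the full population N = 5 gives P₁ = 0.1191.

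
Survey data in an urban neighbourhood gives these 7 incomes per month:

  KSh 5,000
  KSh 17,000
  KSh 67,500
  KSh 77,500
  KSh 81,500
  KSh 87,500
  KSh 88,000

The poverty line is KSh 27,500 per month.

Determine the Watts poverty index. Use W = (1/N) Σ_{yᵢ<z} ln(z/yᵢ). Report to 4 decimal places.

Incomes under z: KSh 5,000, KSh 17,000 (q = 2 of N = 7).
Log gaps: ln(27500/5000) = 1.7047; ln(27500/17000) = 0.4810.
W = 2.185721 / 7 = 0.3122.

0.3122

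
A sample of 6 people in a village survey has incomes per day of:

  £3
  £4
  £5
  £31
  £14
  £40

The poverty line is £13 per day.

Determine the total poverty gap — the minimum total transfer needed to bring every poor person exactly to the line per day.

Incomes under z: £3, £4, £5 (q = 3 of N = 6).
Individual gaps: 13−3 = 10; 13−4 = 9; 13−5 = 8.
Aggregate gap = £27.

£27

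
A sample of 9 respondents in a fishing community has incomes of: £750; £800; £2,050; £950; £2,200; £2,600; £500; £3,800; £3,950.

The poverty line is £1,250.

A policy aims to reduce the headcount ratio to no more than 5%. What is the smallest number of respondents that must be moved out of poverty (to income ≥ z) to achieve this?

Currently q = 4 of N = 9 are below the line (H = 0.444).
A headcount ratio of at most 5% allows at most ⌊0.05 × 9⌋ = 0 poor respondents.
So at least 4 − 0 = 4 must be lifted.

4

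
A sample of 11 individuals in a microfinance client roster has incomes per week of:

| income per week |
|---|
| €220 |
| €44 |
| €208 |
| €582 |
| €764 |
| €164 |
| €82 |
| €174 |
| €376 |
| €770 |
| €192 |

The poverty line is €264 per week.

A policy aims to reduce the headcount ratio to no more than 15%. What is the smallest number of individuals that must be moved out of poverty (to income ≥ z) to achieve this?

Currently q = 7 of N = 11 are below the line (H = 0.636).
A headcount ratio of at most 15% allows at most ⌊0.15 × 11⌋ = 1 poor individuals.
So at least 7 − 1 = 6 must be lifted.

6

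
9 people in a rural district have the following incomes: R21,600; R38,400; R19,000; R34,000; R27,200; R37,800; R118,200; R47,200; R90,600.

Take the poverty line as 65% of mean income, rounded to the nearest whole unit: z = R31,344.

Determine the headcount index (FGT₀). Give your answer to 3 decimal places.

3 of the 9 people have income below R31,344.
H = 3/9 = 0.333.

0.333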